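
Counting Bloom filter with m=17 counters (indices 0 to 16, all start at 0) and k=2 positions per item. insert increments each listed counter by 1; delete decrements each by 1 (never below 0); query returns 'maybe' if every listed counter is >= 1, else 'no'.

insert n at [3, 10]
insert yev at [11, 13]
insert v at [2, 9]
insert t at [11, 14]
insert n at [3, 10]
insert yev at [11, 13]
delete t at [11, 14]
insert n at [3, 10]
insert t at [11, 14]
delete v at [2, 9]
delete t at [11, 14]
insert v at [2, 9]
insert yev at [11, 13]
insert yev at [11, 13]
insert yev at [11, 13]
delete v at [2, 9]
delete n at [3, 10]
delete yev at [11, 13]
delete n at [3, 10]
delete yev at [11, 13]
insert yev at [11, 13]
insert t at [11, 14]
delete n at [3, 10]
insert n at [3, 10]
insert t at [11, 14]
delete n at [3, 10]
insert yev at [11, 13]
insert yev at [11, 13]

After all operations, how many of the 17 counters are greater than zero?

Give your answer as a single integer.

Answer: 3

Derivation:
Step 1: insert n at [3, 10] -> counters=[0,0,0,1,0,0,0,0,0,0,1,0,0,0,0,0,0]
Step 2: insert yev at [11, 13] -> counters=[0,0,0,1,0,0,0,0,0,0,1,1,0,1,0,0,0]
Step 3: insert v at [2, 9] -> counters=[0,0,1,1,0,0,0,0,0,1,1,1,0,1,0,0,0]
Step 4: insert t at [11, 14] -> counters=[0,0,1,1,0,0,0,0,0,1,1,2,0,1,1,0,0]
Step 5: insert n at [3, 10] -> counters=[0,0,1,2,0,0,0,0,0,1,2,2,0,1,1,0,0]
Step 6: insert yev at [11, 13] -> counters=[0,0,1,2,0,0,0,0,0,1,2,3,0,2,1,0,0]
Step 7: delete t at [11, 14] -> counters=[0,0,1,2,0,0,0,0,0,1,2,2,0,2,0,0,0]
Step 8: insert n at [3, 10] -> counters=[0,0,1,3,0,0,0,0,0,1,3,2,0,2,0,0,0]
Step 9: insert t at [11, 14] -> counters=[0,0,1,3,0,0,0,0,0,1,3,3,0,2,1,0,0]
Step 10: delete v at [2, 9] -> counters=[0,0,0,3,0,0,0,0,0,0,3,3,0,2,1,0,0]
Step 11: delete t at [11, 14] -> counters=[0,0,0,3,0,0,0,0,0,0,3,2,0,2,0,0,0]
Step 12: insert v at [2, 9] -> counters=[0,0,1,3,0,0,0,0,0,1,3,2,0,2,0,0,0]
Step 13: insert yev at [11, 13] -> counters=[0,0,1,3,0,0,0,0,0,1,3,3,0,3,0,0,0]
Step 14: insert yev at [11, 13] -> counters=[0,0,1,3,0,0,0,0,0,1,3,4,0,4,0,0,0]
Step 15: insert yev at [11, 13] -> counters=[0,0,1,3,0,0,0,0,0,1,3,5,0,5,0,0,0]
Step 16: delete v at [2, 9] -> counters=[0,0,0,3,0,0,0,0,0,0,3,5,0,5,0,0,0]
Step 17: delete n at [3, 10] -> counters=[0,0,0,2,0,0,0,0,0,0,2,5,0,5,0,0,0]
Step 18: delete yev at [11, 13] -> counters=[0,0,0,2,0,0,0,0,0,0,2,4,0,4,0,0,0]
Step 19: delete n at [3, 10] -> counters=[0,0,0,1,0,0,0,0,0,0,1,4,0,4,0,0,0]
Step 20: delete yev at [11, 13] -> counters=[0,0,0,1,0,0,0,0,0,0,1,3,0,3,0,0,0]
Step 21: insert yev at [11, 13] -> counters=[0,0,0,1,0,0,0,0,0,0,1,4,0,4,0,0,0]
Step 22: insert t at [11, 14] -> counters=[0,0,0,1,0,0,0,0,0,0,1,5,0,4,1,0,0]
Step 23: delete n at [3, 10] -> counters=[0,0,0,0,0,0,0,0,0,0,0,5,0,4,1,0,0]
Step 24: insert n at [3, 10] -> counters=[0,0,0,1,0,0,0,0,0,0,1,5,0,4,1,0,0]
Step 25: insert t at [11, 14] -> counters=[0,0,0,1,0,0,0,0,0,0,1,6,0,4,2,0,0]
Step 26: delete n at [3, 10] -> counters=[0,0,0,0,0,0,0,0,0,0,0,6,0,4,2,0,0]
Step 27: insert yev at [11, 13] -> counters=[0,0,0,0,0,0,0,0,0,0,0,7,0,5,2,0,0]
Step 28: insert yev at [11, 13] -> counters=[0,0,0,0,0,0,0,0,0,0,0,8,0,6,2,0,0]
Final counters=[0,0,0,0,0,0,0,0,0,0,0,8,0,6,2,0,0] -> 3 nonzero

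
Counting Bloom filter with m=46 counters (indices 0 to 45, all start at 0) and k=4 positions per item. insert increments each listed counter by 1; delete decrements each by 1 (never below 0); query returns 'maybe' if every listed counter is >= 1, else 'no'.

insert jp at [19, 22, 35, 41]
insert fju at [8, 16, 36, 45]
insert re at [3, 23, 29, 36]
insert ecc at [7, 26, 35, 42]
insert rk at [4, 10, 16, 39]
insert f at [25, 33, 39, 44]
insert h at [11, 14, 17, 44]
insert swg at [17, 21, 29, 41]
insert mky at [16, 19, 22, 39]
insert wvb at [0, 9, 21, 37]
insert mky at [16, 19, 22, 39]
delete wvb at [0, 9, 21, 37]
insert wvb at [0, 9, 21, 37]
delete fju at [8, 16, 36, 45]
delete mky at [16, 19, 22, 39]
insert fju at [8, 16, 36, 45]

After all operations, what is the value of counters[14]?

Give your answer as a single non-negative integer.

Step 1: insert jp at [19, 22, 35, 41] -> counters=[0,0,0,0,0,0,0,0,0,0,0,0,0,0,0,0,0,0,0,1,0,0,1,0,0,0,0,0,0,0,0,0,0,0,0,1,0,0,0,0,0,1,0,0,0,0]
Step 2: insert fju at [8, 16, 36, 45] -> counters=[0,0,0,0,0,0,0,0,1,0,0,0,0,0,0,0,1,0,0,1,0,0,1,0,0,0,0,0,0,0,0,0,0,0,0,1,1,0,0,0,0,1,0,0,0,1]
Step 3: insert re at [3, 23, 29, 36] -> counters=[0,0,0,1,0,0,0,0,1,0,0,0,0,0,0,0,1,0,0,1,0,0,1,1,0,0,0,0,0,1,0,0,0,0,0,1,2,0,0,0,0,1,0,0,0,1]
Step 4: insert ecc at [7, 26, 35, 42] -> counters=[0,0,0,1,0,0,0,1,1,0,0,0,0,0,0,0,1,0,0,1,0,0,1,1,0,0,1,0,0,1,0,0,0,0,0,2,2,0,0,0,0,1,1,0,0,1]
Step 5: insert rk at [4, 10, 16, 39] -> counters=[0,0,0,1,1,0,0,1,1,0,1,0,0,0,0,0,2,0,0,1,0,0,1,1,0,0,1,0,0,1,0,0,0,0,0,2,2,0,0,1,0,1,1,0,0,1]
Step 6: insert f at [25, 33, 39, 44] -> counters=[0,0,0,1,1,0,0,1,1,0,1,0,0,0,0,0,2,0,0,1,0,0,1,1,0,1,1,0,0,1,0,0,0,1,0,2,2,0,0,2,0,1,1,0,1,1]
Step 7: insert h at [11, 14, 17, 44] -> counters=[0,0,0,1,1,0,0,1,1,0,1,1,0,0,1,0,2,1,0,1,0,0,1,1,0,1,1,0,0,1,0,0,0,1,0,2,2,0,0,2,0,1,1,0,2,1]
Step 8: insert swg at [17, 21, 29, 41] -> counters=[0,0,0,1,1,0,0,1,1,0,1,1,0,0,1,0,2,2,0,1,0,1,1,1,0,1,1,0,0,2,0,0,0,1,0,2,2,0,0,2,0,2,1,0,2,1]
Step 9: insert mky at [16, 19, 22, 39] -> counters=[0,0,0,1,1,0,0,1,1,0,1,1,0,0,1,0,3,2,0,2,0,1,2,1,0,1,1,0,0,2,0,0,0,1,0,2,2,0,0,3,0,2,1,0,2,1]
Step 10: insert wvb at [0, 9, 21, 37] -> counters=[1,0,0,1,1,0,0,1,1,1,1,1,0,0,1,0,3,2,0,2,0,2,2,1,0,1,1,0,0,2,0,0,0,1,0,2,2,1,0,3,0,2,1,0,2,1]
Step 11: insert mky at [16, 19, 22, 39] -> counters=[1,0,0,1,1,0,0,1,1,1,1,1,0,0,1,0,4,2,0,3,0,2,3,1,0,1,1,0,0,2,0,0,0,1,0,2,2,1,0,4,0,2,1,0,2,1]
Step 12: delete wvb at [0, 9, 21, 37] -> counters=[0,0,0,1,1,0,0,1,1,0,1,1,0,0,1,0,4,2,0,3,0,1,3,1,0,1,1,0,0,2,0,0,0,1,0,2,2,0,0,4,0,2,1,0,2,1]
Step 13: insert wvb at [0, 9, 21, 37] -> counters=[1,0,0,1,1,0,0,1,1,1,1,1,0,0,1,0,4,2,0,3,0,2,3,1,0,1,1,0,0,2,0,0,0,1,0,2,2,1,0,4,0,2,1,0,2,1]
Step 14: delete fju at [8, 16, 36, 45] -> counters=[1,0,0,1,1,0,0,1,0,1,1,1,0,0,1,0,3,2,0,3,0,2,3,1,0,1,1,0,0,2,0,0,0,1,0,2,1,1,0,4,0,2,1,0,2,0]
Step 15: delete mky at [16, 19, 22, 39] -> counters=[1,0,0,1,1,0,0,1,0,1,1,1,0,0,1,0,2,2,0,2,0,2,2,1,0,1,1,0,0,2,0,0,0,1,0,2,1,1,0,3,0,2,1,0,2,0]
Step 16: insert fju at [8, 16, 36, 45] -> counters=[1,0,0,1,1,0,0,1,1,1,1,1,0,0,1,0,3,2,0,2,0,2,2,1,0,1,1,0,0,2,0,0,0,1,0,2,2,1,0,3,0,2,1,0,2,1]
Final counters=[1,0,0,1,1,0,0,1,1,1,1,1,0,0,1,0,3,2,0,2,0,2,2,1,0,1,1,0,0,2,0,0,0,1,0,2,2,1,0,3,0,2,1,0,2,1] -> counters[14]=1

Answer: 1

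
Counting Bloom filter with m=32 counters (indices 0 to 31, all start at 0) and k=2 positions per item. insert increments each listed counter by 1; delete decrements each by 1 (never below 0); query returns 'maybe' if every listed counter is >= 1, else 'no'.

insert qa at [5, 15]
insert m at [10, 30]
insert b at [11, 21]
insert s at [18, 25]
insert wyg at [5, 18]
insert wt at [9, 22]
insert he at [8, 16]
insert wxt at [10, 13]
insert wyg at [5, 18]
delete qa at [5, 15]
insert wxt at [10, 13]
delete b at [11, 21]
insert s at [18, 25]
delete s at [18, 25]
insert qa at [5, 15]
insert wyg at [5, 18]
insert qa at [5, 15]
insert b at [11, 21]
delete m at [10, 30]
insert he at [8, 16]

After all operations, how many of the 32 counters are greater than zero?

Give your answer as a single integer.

Answer: 12

Derivation:
Step 1: insert qa at [5, 15] -> counters=[0,0,0,0,0,1,0,0,0,0,0,0,0,0,0,1,0,0,0,0,0,0,0,0,0,0,0,0,0,0,0,0]
Step 2: insert m at [10, 30] -> counters=[0,0,0,0,0,1,0,0,0,0,1,0,0,0,0,1,0,0,0,0,0,0,0,0,0,0,0,0,0,0,1,0]
Step 3: insert b at [11, 21] -> counters=[0,0,0,0,0,1,0,0,0,0,1,1,0,0,0,1,0,0,0,0,0,1,0,0,0,0,0,0,0,0,1,0]
Step 4: insert s at [18, 25] -> counters=[0,0,0,0,0,1,0,0,0,0,1,1,0,0,0,1,0,0,1,0,0,1,0,0,0,1,0,0,0,0,1,0]
Step 5: insert wyg at [5, 18] -> counters=[0,0,0,0,0,2,0,0,0,0,1,1,0,0,0,1,0,0,2,0,0,1,0,0,0,1,0,0,0,0,1,0]
Step 6: insert wt at [9, 22] -> counters=[0,0,0,0,0,2,0,0,0,1,1,1,0,0,0,1,0,0,2,0,0,1,1,0,0,1,0,0,0,0,1,0]
Step 7: insert he at [8, 16] -> counters=[0,0,0,0,0,2,0,0,1,1,1,1,0,0,0,1,1,0,2,0,0,1,1,0,0,1,0,0,0,0,1,0]
Step 8: insert wxt at [10, 13] -> counters=[0,0,0,0,0,2,0,0,1,1,2,1,0,1,0,1,1,0,2,0,0,1,1,0,0,1,0,0,0,0,1,0]
Step 9: insert wyg at [5, 18] -> counters=[0,0,0,0,0,3,0,0,1,1,2,1,0,1,0,1,1,0,3,0,0,1,1,0,0,1,0,0,0,0,1,0]
Step 10: delete qa at [5, 15] -> counters=[0,0,0,0,0,2,0,0,1,1,2,1,0,1,0,0,1,0,3,0,0,1,1,0,0,1,0,0,0,0,1,0]
Step 11: insert wxt at [10, 13] -> counters=[0,0,0,0,0,2,0,0,1,1,3,1,0,2,0,0,1,0,3,0,0,1,1,0,0,1,0,0,0,0,1,0]
Step 12: delete b at [11, 21] -> counters=[0,0,0,0,0,2,0,0,1,1,3,0,0,2,0,0,1,0,3,0,0,0,1,0,0,1,0,0,0,0,1,0]
Step 13: insert s at [18, 25] -> counters=[0,0,0,0,0,2,0,0,1,1,3,0,0,2,0,0,1,0,4,0,0,0,1,0,0,2,0,0,0,0,1,0]
Step 14: delete s at [18, 25] -> counters=[0,0,0,0,0,2,0,0,1,1,3,0,0,2,0,0,1,0,3,0,0,0,1,0,0,1,0,0,0,0,1,0]
Step 15: insert qa at [5, 15] -> counters=[0,0,0,0,0,3,0,0,1,1,3,0,0,2,0,1,1,0,3,0,0,0,1,0,0,1,0,0,0,0,1,0]
Step 16: insert wyg at [5, 18] -> counters=[0,0,0,0,0,4,0,0,1,1,3,0,0,2,0,1,1,0,4,0,0,0,1,0,0,1,0,0,0,0,1,0]
Step 17: insert qa at [5, 15] -> counters=[0,0,0,0,0,5,0,0,1,1,3,0,0,2,0,2,1,0,4,0,0,0,1,0,0,1,0,0,0,0,1,0]
Step 18: insert b at [11, 21] -> counters=[0,0,0,0,0,5,0,0,1,1,3,1,0,2,0,2,1,0,4,0,0,1,1,0,0,1,0,0,0,0,1,0]
Step 19: delete m at [10, 30] -> counters=[0,0,0,0,0,5,0,0,1,1,2,1,0,2,0,2,1,0,4,0,0,1,1,0,0,1,0,0,0,0,0,0]
Step 20: insert he at [8, 16] -> counters=[0,0,0,0,0,5,0,0,2,1,2,1,0,2,0,2,2,0,4,0,0,1,1,0,0,1,0,0,0,0,0,0]
Final counters=[0,0,0,0,0,5,0,0,2,1,2,1,0,2,0,2,2,0,4,0,0,1,1,0,0,1,0,0,0,0,0,0] -> 12 nonzero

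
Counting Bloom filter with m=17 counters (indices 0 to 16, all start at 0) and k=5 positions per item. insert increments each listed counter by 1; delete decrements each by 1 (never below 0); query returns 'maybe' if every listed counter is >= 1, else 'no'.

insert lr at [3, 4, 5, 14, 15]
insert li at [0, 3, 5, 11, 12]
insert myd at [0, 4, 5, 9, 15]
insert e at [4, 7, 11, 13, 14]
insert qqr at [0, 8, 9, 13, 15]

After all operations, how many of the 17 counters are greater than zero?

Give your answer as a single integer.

Answer: 12

Derivation:
Step 1: insert lr at [3, 4, 5, 14, 15] -> counters=[0,0,0,1,1,1,0,0,0,0,0,0,0,0,1,1,0]
Step 2: insert li at [0, 3, 5, 11, 12] -> counters=[1,0,0,2,1,2,0,0,0,0,0,1,1,0,1,1,0]
Step 3: insert myd at [0, 4, 5, 9, 15] -> counters=[2,0,0,2,2,3,0,0,0,1,0,1,1,0,1,2,0]
Step 4: insert e at [4, 7, 11, 13, 14] -> counters=[2,0,0,2,3,3,0,1,0,1,0,2,1,1,2,2,0]
Step 5: insert qqr at [0, 8, 9, 13, 15] -> counters=[3,0,0,2,3,3,0,1,1,2,0,2,1,2,2,3,0]
Final counters=[3,0,0,2,3,3,0,1,1,2,0,2,1,2,2,3,0] -> 12 nonzero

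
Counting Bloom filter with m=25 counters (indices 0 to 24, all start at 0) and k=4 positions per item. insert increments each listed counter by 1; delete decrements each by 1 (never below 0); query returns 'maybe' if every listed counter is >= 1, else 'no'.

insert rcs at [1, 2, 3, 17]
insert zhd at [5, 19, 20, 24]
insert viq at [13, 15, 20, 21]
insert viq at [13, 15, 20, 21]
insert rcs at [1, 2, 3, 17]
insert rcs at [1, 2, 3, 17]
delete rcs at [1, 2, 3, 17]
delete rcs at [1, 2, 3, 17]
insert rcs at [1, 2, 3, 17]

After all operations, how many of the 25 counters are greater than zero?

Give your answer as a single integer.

Step 1: insert rcs at [1, 2, 3, 17] -> counters=[0,1,1,1,0,0,0,0,0,0,0,0,0,0,0,0,0,1,0,0,0,0,0,0,0]
Step 2: insert zhd at [5, 19, 20, 24] -> counters=[0,1,1,1,0,1,0,0,0,0,0,0,0,0,0,0,0,1,0,1,1,0,0,0,1]
Step 3: insert viq at [13, 15, 20, 21] -> counters=[0,1,1,1,0,1,0,0,0,0,0,0,0,1,0,1,0,1,0,1,2,1,0,0,1]
Step 4: insert viq at [13, 15, 20, 21] -> counters=[0,1,1,1,0,1,0,0,0,0,0,0,0,2,0,2,0,1,0,1,3,2,0,0,1]
Step 5: insert rcs at [1, 2, 3, 17] -> counters=[0,2,2,2,0,1,0,0,0,0,0,0,0,2,0,2,0,2,0,1,3,2,0,0,1]
Step 6: insert rcs at [1, 2, 3, 17] -> counters=[0,3,3,3,0,1,0,0,0,0,0,0,0,2,0,2,0,3,0,1,3,2,0,0,1]
Step 7: delete rcs at [1, 2, 3, 17] -> counters=[0,2,2,2,0,1,0,0,0,0,0,0,0,2,0,2,0,2,0,1,3,2,0,0,1]
Step 8: delete rcs at [1, 2, 3, 17] -> counters=[0,1,1,1,0,1,0,0,0,0,0,0,0,2,0,2,0,1,0,1,3,2,0,0,1]
Step 9: insert rcs at [1, 2, 3, 17] -> counters=[0,2,2,2,0,1,0,0,0,0,0,0,0,2,0,2,0,2,0,1,3,2,0,0,1]
Final counters=[0,2,2,2,0,1,0,0,0,0,0,0,0,2,0,2,0,2,0,1,3,2,0,0,1] -> 11 nonzero

Answer: 11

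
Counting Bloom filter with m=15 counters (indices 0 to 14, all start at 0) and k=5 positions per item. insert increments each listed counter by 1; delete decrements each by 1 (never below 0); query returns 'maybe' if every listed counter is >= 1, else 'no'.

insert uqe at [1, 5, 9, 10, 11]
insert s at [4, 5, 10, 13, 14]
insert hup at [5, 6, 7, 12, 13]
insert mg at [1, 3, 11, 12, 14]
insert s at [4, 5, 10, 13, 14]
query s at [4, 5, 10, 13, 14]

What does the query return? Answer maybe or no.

Step 1: insert uqe at [1, 5, 9, 10, 11] -> counters=[0,1,0,0,0,1,0,0,0,1,1,1,0,0,0]
Step 2: insert s at [4, 5, 10, 13, 14] -> counters=[0,1,0,0,1,2,0,0,0,1,2,1,0,1,1]
Step 3: insert hup at [5, 6, 7, 12, 13] -> counters=[0,1,0,0,1,3,1,1,0,1,2,1,1,2,1]
Step 4: insert mg at [1, 3, 11, 12, 14] -> counters=[0,2,0,1,1,3,1,1,0,1,2,2,2,2,2]
Step 5: insert s at [4, 5, 10, 13, 14] -> counters=[0,2,0,1,2,4,1,1,0,1,3,2,2,3,3]
Query s: check counters[4]=2 counters[5]=4 counters[10]=3 counters[13]=3 counters[14]=3 -> maybe

Answer: maybe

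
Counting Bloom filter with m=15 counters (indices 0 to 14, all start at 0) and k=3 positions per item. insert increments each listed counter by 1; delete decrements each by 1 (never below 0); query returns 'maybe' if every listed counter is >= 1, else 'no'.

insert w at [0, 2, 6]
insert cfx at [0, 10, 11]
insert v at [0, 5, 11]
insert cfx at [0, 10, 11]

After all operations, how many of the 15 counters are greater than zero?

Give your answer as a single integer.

Step 1: insert w at [0, 2, 6] -> counters=[1,0,1,0,0,0,1,0,0,0,0,0,0,0,0]
Step 2: insert cfx at [0, 10, 11] -> counters=[2,0,1,0,0,0,1,0,0,0,1,1,0,0,0]
Step 3: insert v at [0, 5, 11] -> counters=[3,0,1,0,0,1,1,0,0,0,1,2,0,0,0]
Step 4: insert cfx at [0, 10, 11] -> counters=[4,0,1,0,0,1,1,0,0,0,2,3,0,0,0]
Final counters=[4,0,1,0,0,1,1,0,0,0,2,3,0,0,0] -> 6 nonzero

Answer: 6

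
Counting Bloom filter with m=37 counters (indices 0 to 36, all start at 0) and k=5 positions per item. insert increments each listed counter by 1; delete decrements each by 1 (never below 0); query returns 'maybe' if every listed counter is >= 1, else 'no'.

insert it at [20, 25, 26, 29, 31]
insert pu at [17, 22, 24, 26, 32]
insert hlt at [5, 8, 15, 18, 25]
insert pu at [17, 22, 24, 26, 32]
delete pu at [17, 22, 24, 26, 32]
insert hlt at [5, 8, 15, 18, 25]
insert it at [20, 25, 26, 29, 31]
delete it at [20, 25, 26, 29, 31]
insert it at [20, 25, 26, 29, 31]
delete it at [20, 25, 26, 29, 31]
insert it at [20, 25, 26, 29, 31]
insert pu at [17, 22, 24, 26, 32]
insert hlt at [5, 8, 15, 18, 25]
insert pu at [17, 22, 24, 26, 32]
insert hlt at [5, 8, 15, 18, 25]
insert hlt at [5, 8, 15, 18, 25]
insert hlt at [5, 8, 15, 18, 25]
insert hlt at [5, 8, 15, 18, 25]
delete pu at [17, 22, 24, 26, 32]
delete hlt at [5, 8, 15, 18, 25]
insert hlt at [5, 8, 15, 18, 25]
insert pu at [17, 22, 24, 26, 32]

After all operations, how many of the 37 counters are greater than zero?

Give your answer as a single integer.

Answer: 13

Derivation:
Step 1: insert it at [20, 25, 26, 29, 31] -> counters=[0,0,0,0,0,0,0,0,0,0,0,0,0,0,0,0,0,0,0,0,1,0,0,0,0,1,1,0,0,1,0,1,0,0,0,0,0]
Step 2: insert pu at [17, 22, 24, 26, 32] -> counters=[0,0,0,0,0,0,0,0,0,0,0,0,0,0,0,0,0,1,0,0,1,0,1,0,1,1,2,0,0,1,0,1,1,0,0,0,0]
Step 3: insert hlt at [5, 8, 15, 18, 25] -> counters=[0,0,0,0,0,1,0,0,1,0,0,0,0,0,0,1,0,1,1,0,1,0,1,0,1,2,2,0,0,1,0,1,1,0,0,0,0]
Step 4: insert pu at [17, 22, 24, 26, 32] -> counters=[0,0,0,0,0,1,0,0,1,0,0,0,0,0,0,1,0,2,1,0,1,0,2,0,2,2,3,0,0,1,0,1,2,0,0,0,0]
Step 5: delete pu at [17, 22, 24, 26, 32] -> counters=[0,0,0,0,0,1,0,0,1,0,0,0,0,0,0,1,0,1,1,0,1,0,1,0,1,2,2,0,0,1,0,1,1,0,0,0,0]
Step 6: insert hlt at [5, 8, 15, 18, 25] -> counters=[0,0,0,0,0,2,0,0,2,0,0,0,0,0,0,2,0,1,2,0,1,0,1,0,1,3,2,0,0,1,0,1,1,0,0,0,0]
Step 7: insert it at [20, 25, 26, 29, 31] -> counters=[0,0,0,0,0,2,0,0,2,0,0,0,0,0,0,2,0,1,2,0,2,0,1,0,1,4,3,0,0,2,0,2,1,0,0,0,0]
Step 8: delete it at [20, 25, 26, 29, 31] -> counters=[0,0,0,0,0,2,0,0,2,0,0,0,0,0,0,2,0,1,2,0,1,0,1,0,1,3,2,0,0,1,0,1,1,0,0,0,0]
Step 9: insert it at [20, 25, 26, 29, 31] -> counters=[0,0,0,0,0,2,0,0,2,0,0,0,0,0,0,2,0,1,2,0,2,0,1,0,1,4,3,0,0,2,0,2,1,0,0,0,0]
Step 10: delete it at [20, 25, 26, 29, 31] -> counters=[0,0,0,0,0,2,0,0,2,0,0,0,0,0,0,2,0,1,2,0,1,0,1,0,1,3,2,0,0,1,0,1,1,0,0,0,0]
Step 11: insert it at [20, 25, 26, 29, 31] -> counters=[0,0,0,0,0,2,0,0,2,0,0,0,0,0,0,2,0,1,2,0,2,0,1,0,1,4,3,0,0,2,0,2,1,0,0,0,0]
Step 12: insert pu at [17, 22, 24, 26, 32] -> counters=[0,0,0,0,0,2,0,0,2,0,0,0,0,0,0,2,0,2,2,0,2,0,2,0,2,4,4,0,0,2,0,2,2,0,0,0,0]
Step 13: insert hlt at [5, 8, 15, 18, 25] -> counters=[0,0,0,0,0,3,0,0,3,0,0,0,0,0,0,3,0,2,3,0,2,0,2,0,2,5,4,0,0,2,0,2,2,0,0,0,0]
Step 14: insert pu at [17, 22, 24, 26, 32] -> counters=[0,0,0,0,0,3,0,0,3,0,0,0,0,0,0,3,0,3,3,0,2,0,3,0,3,5,5,0,0,2,0,2,3,0,0,0,0]
Step 15: insert hlt at [5, 8, 15, 18, 25] -> counters=[0,0,0,0,0,4,0,0,4,0,0,0,0,0,0,4,0,3,4,0,2,0,3,0,3,6,5,0,0,2,0,2,3,0,0,0,0]
Step 16: insert hlt at [5, 8, 15, 18, 25] -> counters=[0,0,0,0,0,5,0,0,5,0,0,0,0,0,0,5,0,3,5,0,2,0,3,0,3,7,5,0,0,2,0,2,3,0,0,0,0]
Step 17: insert hlt at [5, 8, 15, 18, 25] -> counters=[0,0,0,0,0,6,0,0,6,0,0,0,0,0,0,6,0,3,6,0,2,0,3,0,3,8,5,0,0,2,0,2,3,0,0,0,0]
Step 18: insert hlt at [5, 8, 15, 18, 25] -> counters=[0,0,0,0,0,7,0,0,7,0,0,0,0,0,0,7,0,3,7,0,2,0,3,0,3,9,5,0,0,2,0,2,3,0,0,0,0]
Step 19: delete pu at [17, 22, 24, 26, 32] -> counters=[0,0,0,0,0,7,0,0,7,0,0,0,0,0,0,7,0,2,7,0,2,0,2,0,2,9,4,0,0,2,0,2,2,0,0,0,0]
Step 20: delete hlt at [5, 8, 15, 18, 25] -> counters=[0,0,0,0,0,6,0,0,6,0,0,0,0,0,0,6,0,2,6,0,2,0,2,0,2,8,4,0,0,2,0,2,2,0,0,0,0]
Step 21: insert hlt at [5, 8, 15, 18, 25] -> counters=[0,0,0,0,0,7,0,0,7,0,0,0,0,0,0,7,0,2,7,0,2,0,2,0,2,9,4,0,0,2,0,2,2,0,0,0,0]
Step 22: insert pu at [17, 22, 24, 26, 32] -> counters=[0,0,0,0,0,7,0,0,7,0,0,0,0,0,0,7,0,3,7,0,2,0,3,0,3,9,5,0,0,2,0,2,3,0,0,0,0]
Final counters=[0,0,0,0,0,7,0,0,7,0,0,0,0,0,0,7,0,3,7,0,2,0,3,0,3,9,5,0,0,2,0,2,3,0,0,0,0] -> 13 nonzero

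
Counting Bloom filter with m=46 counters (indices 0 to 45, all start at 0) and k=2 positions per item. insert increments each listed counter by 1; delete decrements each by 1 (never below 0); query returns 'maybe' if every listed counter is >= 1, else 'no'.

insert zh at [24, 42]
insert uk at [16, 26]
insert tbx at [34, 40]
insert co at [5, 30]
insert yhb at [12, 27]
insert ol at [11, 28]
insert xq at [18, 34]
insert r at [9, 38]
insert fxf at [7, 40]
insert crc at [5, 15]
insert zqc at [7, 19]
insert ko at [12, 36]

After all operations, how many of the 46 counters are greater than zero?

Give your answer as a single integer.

Step 1: insert zh at [24, 42] -> counters=[0,0,0,0,0,0,0,0,0,0,0,0,0,0,0,0,0,0,0,0,0,0,0,0,1,0,0,0,0,0,0,0,0,0,0,0,0,0,0,0,0,0,1,0,0,0]
Step 2: insert uk at [16, 26] -> counters=[0,0,0,0,0,0,0,0,0,0,0,0,0,0,0,0,1,0,0,0,0,0,0,0,1,0,1,0,0,0,0,0,0,0,0,0,0,0,0,0,0,0,1,0,0,0]
Step 3: insert tbx at [34, 40] -> counters=[0,0,0,0,0,0,0,0,0,0,0,0,0,0,0,0,1,0,0,0,0,0,0,0,1,0,1,0,0,0,0,0,0,0,1,0,0,0,0,0,1,0,1,0,0,0]
Step 4: insert co at [5, 30] -> counters=[0,0,0,0,0,1,0,0,0,0,0,0,0,0,0,0,1,0,0,0,0,0,0,0,1,0,1,0,0,0,1,0,0,0,1,0,0,0,0,0,1,0,1,0,0,0]
Step 5: insert yhb at [12, 27] -> counters=[0,0,0,0,0,1,0,0,0,0,0,0,1,0,0,0,1,0,0,0,0,0,0,0,1,0,1,1,0,0,1,0,0,0,1,0,0,0,0,0,1,0,1,0,0,0]
Step 6: insert ol at [11, 28] -> counters=[0,0,0,0,0,1,0,0,0,0,0,1,1,0,0,0,1,0,0,0,0,0,0,0,1,0,1,1,1,0,1,0,0,0,1,0,0,0,0,0,1,0,1,0,0,0]
Step 7: insert xq at [18, 34] -> counters=[0,0,0,0,0,1,0,0,0,0,0,1,1,0,0,0,1,0,1,0,0,0,0,0,1,0,1,1,1,0,1,0,0,0,2,0,0,0,0,0,1,0,1,0,0,0]
Step 8: insert r at [9, 38] -> counters=[0,0,0,0,0,1,0,0,0,1,0,1,1,0,0,0,1,0,1,0,0,0,0,0,1,0,1,1,1,0,1,0,0,0,2,0,0,0,1,0,1,0,1,0,0,0]
Step 9: insert fxf at [7, 40] -> counters=[0,0,0,0,0,1,0,1,0,1,0,1,1,0,0,0,1,0,1,0,0,0,0,0,1,0,1,1,1,0,1,0,0,0,2,0,0,0,1,0,2,0,1,0,0,0]
Step 10: insert crc at [5, 15] -> counters=[0,0,0,0,0,2,0,1,0,1,0,1,1,0,0,1,1,0,1,0,0,0,0,0,1,0,1,1,1,0,1,0,0,0,2,0,0,0,1,0,2,0,1,0,0,0]
Step 11: insert zqc at [7, 19] -> counters=[0,0,0,0,0,2,0,2,0,1,0,1,1,0,0,1,1,0,1,1,0,0,0,0,1,0,1,1,1,0,1,0,0,0,2,0,0,0,1,0,2,0,1,0,0,0]
Step 12: insert ko at [12, 36] -> counters=[0,0,0,0,0,2,0,2,0,1,0,1,2,0,0,1,1,0,1,1,0,0,0,0,1,0,1,1,1,0,1,0,0,0,2,0,1,0,1,0,2,0,1,0,0,0]
Final counters=[0,0,0,0,0,2,0,2,0,1,0,1,2,0,0,1,1,0,1,1,0,0,0,0,1,0,1,1,1,0,1,0,0,0,2,0,1,0,1,0,2,0,1,0,0,0] -> 19 nonzero

Answer: 19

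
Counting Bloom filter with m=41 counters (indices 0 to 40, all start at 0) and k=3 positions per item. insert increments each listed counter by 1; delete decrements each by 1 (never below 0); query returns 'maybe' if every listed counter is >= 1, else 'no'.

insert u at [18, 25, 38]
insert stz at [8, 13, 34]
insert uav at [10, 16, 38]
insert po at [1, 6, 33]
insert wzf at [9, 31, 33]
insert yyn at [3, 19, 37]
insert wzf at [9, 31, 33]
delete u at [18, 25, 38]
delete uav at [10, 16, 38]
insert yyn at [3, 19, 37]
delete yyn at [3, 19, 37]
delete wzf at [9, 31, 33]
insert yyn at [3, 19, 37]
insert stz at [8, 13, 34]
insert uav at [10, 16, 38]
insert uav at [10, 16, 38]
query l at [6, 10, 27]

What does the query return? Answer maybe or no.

Answer: no

Derivation:
Step 1: insert u at [18, 25, 38] -> counters=[0,0,0,0,0,0,0,0,0,0,0,0,0,0,0,0,0,0,1,0,0,0,0,0,0,1,0,0,0,0,0,0,0,0,0,0,0,0,1,0,0]
Step 2: insert stz at [8, 13, 34] -> counters=[0,0,0,0,0,0,0,0,1,0,0,0,0,1,0,0,0,0,1,0,0,0,0,0,0,1,0,0,0,0,0,0,0,0,1,0,0,0,1,0,0]
Step 3: insert uav at [10, 16, 38] -> counters=[0,0,0,0,0,0,0,0,1,0,1,0,0,1,0,0,1,0,1,0,0,0,0,0,0,1,0,0,0,0,0,0,0,0,1,0,0,0,2,0,0]
Step 4: insert po at [1, 6, 33] -> counters=[0,1,0,0,0,0,1,0,1,0,1,0,0,1,0,0,1,0,1,0,0,0,0,0,0,1,0,0,0,0,0,0,0,1,1,0,0,0,2,0,0]
Step 5: insert wzf at [9, 31, 33] -> counters=[0,1,0,0,0,0,1,0,1,1,1,0,0,1,0,0,1,0,1,0,0,0,0,0,0,1,0,0,0,0,0,1,0,2,1,0,0,0,2,0,0]
Step 6: insert yyn at [3, 19, 37] -> counters=[0,1,0,1,0,0,1,0,1,1,1,0,0,1,0,0,1,0,1,1,0,0,0,0,0,1,0,0,0,0,0,1,0,2,1,0,0,1,2,0,0]
Step 7: insert wzf at [9, 31, 33] -> counters=[0,1,0,1,0,0,1,0,1,2,1,0,0,1,0,0,1,0,1,1,0,0,0,0,0,1,0,0,0,0,0,2,0,3,1,0,0,1,2,0,0]
Step 8: delete u at [18, 25, 38] -> counters=[0,1,0,1,0,0,1,0,1,2,1,0,0,1,0,0,1,0,0,1,0,0,0,0,0,0,0,0,0,0,0,2,0,3,1,0,0,1,1,0,0]
Step 9: delete uav at [10, 16, 38] -> counters=[0,1,0,1,0,0,1,0,1,2,0,0,0,1,0,0,0,0,0,1,0,0,0,0,0,0,0,0,0,0,0,2,0,3,1,0,0,1,0,0,0]
Step 10: insert yyn at [3, 19, 37] -> counters=[0,1,0,2,0,0,1,0,1,2,0,0,0,1,0,0,0,0,0,2,0,0,0,0,0,0,0,0,0,0,0,2,0,3,1,0,0,2,0,0,0]
Step 11: delete yyn at [3, 19, 37] -> counters=[0,1,0,1,0,0,1,0,1,2,0,0,0,1,0,0,0,0,0,1,0,0,0,0,0,0,0,0,0,0,0,2,0,3,1,0,0,1,0,0,0]
Step 12: delete wzf at [9, 31, 33] -> counters=[0,1,0,1,0,0,1,0,1,1,0,0,0,1,0,0,0,0,0,1,0,0,0,0,0,0,0,0,0,0,0,1,0,2,1,0,0,1,0,0,0]
Step 13: insert yyn at [3, 19, 37] -> counters=[0,1,0,2,0,0,1,0,1,1,0,0,0,1,0,0,0,0,0,2,0,0,0,0,0,0,0,0,0,0,0,1,0,2,1,0,0,2,0,0,0]
Step 14: insert stz at [8, 13, 34] -> counters=[0,1,0,2,0,0,1,0,2,1,0,0,0,2,0,0,0,0,0,2,0,0,0,0,0,0,0,0,0,0,0,1,0,2,2,0,0,2,0,0,0]
Step 15: insert uav at [10, 16, 38] -> counters=[0,1,0,2,0,0,1,0,2,1,1,0,0,2,0,0,1,0,0,2,0,0,0,0,0,0,0,0,0,0,0,1,0,2,2,0,0,2,1,0,0]
Step 16: insert uav at [10, 16, 38] -> counters=[0,1,0,2,0,0,1,0,2,1,2,0,0,2,0,0,2,0,0,2,0,0,0,0,0,0,0,0,0,0,0,1,0,2,2,0,0,2,2,0,0]
Query l: check counters[6]=1 counters[10]=2 counters[27]=0 -> no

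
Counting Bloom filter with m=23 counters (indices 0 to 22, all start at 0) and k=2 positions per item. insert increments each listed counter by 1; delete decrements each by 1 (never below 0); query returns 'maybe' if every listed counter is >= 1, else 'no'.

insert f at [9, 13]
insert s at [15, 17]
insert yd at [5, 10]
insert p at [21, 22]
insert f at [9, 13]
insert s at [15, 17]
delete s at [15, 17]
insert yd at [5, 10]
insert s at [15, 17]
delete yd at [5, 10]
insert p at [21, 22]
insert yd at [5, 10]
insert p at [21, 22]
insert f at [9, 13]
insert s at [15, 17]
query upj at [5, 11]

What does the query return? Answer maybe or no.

Step 1: insert f at [9, 13] -> counters=[0,0,0,0,0,0,0,0,0,1,0,0,0,1,0,0,0,0,0,0,0,0,0]
Step 2: insert s at [15, 17] -> counters=[0,0,0,0,0,0,0,0,0,1,0,0,0,1,0,1,0,1,0,0,0,0,0]
Step 3: insert yd at [5, 10] -> counters=[0,0,0,0,0,1,0,0,0,1,1,0,0,1,0,1,0,1,0,0,0,0,0]
Step 4: insert p at [21, 22] -> counters=[0,0,0,0,0,1,0,0,0,1,1,0,0,1,0,1,0,1,0,0,0,1,1]
Step 5: insert f at [9, 13] -> counters=[0,0,0,0,0,1,0,0,0,2,1,0,0,2,0,1,0,1,0,0,0,1,1]
Step 6: insert s at [15, 17] -> counters=[0,0,0,0,0,1,0,0,0,2,1,0,0,2,0,2,0,2,0,0,0,1,1]
Step 7: delete s at [15, 17] -> counters=[0,0,0,0,0,1,0,0,0,2,1,0,0,2,0,1,0,1,0,0,0,1,1]
Step 8: insert yd at [5, 10] -> counters=[0,0,0,0,0,2,0,0,0,2,2,0,0,2,0,1,0,1,0,0,0,1,1]
Step 9: insert s at [15, 17] -> counters=[0,0,0,0,0,2,0,0,0,2,2,0,0,2,0,2,0,2,0,0,0,1,1]
Step 10: delete yd at [5, 10] -> counters=[0,0,0,0,0,1,0,0,0,2,1,0,0,2,0,2,0,2,0,0,0,1,1]
Step 11: insert p at [21, 22] -> counters=[0,0,0,0,0,1,0,0,0,2,1,0,0,2,0,2,0,2,0,0,0,2,2]
Step 12: insert yd at [5, 10] -> counters=[0,0,0,0,0,2,0,0,0,2,2,0,0,2,0,2,0,2,0,0,0,2,2]
Step 13: insert p at [21, 22] -> counters=[0,0,0,0,0,2,0,0,0,2,2,0,0,2,0,2,0,2,0,0,0,3,3]
Step 14: insert f at [9, 13] -> counters=[0,0,0,0,0,2,0,0,0,3,2,0,0,3,0,2,0,2,0,0,0,3,3]
Step 15: insert s at [15, 17] -> counters=[0,0,0,0,0,2,0,0,0,3,2,0,0,3,0,3,0,3,0,0,0,3,3]
Query upj: check counters[5]=2 counters[11]=0 -> no

Answer: no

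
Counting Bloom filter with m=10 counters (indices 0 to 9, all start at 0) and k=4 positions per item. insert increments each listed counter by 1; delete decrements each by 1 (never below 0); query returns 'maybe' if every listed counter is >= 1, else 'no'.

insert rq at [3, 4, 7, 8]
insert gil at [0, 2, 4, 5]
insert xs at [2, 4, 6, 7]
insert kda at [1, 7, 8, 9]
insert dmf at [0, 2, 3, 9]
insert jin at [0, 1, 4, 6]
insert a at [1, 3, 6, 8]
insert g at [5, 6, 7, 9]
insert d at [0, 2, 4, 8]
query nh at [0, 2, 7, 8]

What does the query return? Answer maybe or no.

Answer: maybe

Derivation:
Step 1: insert rq at [3, 4, 7, 8] -> counters=[0,0,0,1,1,0,0,1,1,0]
Step 2: insert gil at [0, 2, 4, 5] -> counters=[1,0,1,1,2,1,0,1,1,0]
Step 3: insert xs at [2, 4, 6, 7] -> counters=[1,0,2,1,3,1,1,2,1,0]
Step 4: insert kda at [1, 7, 8, 9] -> counters=[1,1,2,1,3,1,1,3,2,1]
Step 5: insert dmf at [0, 2, 3, 9] -> counters=[2,1,3,2,3,1,1,3,2,2]
Step 6: insert jin at [0, 1, 4, 6] -> counters=[3,2,3,2,4,1,2,3,2,2]
Step 7: insert a at [1, 3, 6, 8] -> counters=[3,3,3,3,4,1,3,3,3,2]
Step 8: insert g at [5, 6, 7, 9] -> counters=[3,3,3,3,4,2,4,4,3,3]
Step 9: insert d at [0, 2, 4, 8] -> counters=[4,3,4,3,5,2,4,4,4,3]
Query nh: check counters[0]=4 counters[2]=4 counters[7]=4 counters[8]=4 -> maybe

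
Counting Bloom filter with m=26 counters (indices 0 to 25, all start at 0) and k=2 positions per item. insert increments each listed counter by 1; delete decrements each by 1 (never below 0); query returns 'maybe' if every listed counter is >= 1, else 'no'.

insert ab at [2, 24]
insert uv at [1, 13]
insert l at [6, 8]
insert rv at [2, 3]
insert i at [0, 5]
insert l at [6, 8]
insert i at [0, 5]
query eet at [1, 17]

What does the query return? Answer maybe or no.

Answer: no

Derivation:
Step 1: insert ab at [2, 24] -> counters=[0,0,1,0,0,0,0,0,0,0,0,0,0,0,0,0,0,0,0,0,0,0,0,0,1,0]
Step 2: insert uv at [1, 13] -> counters=[0,1,1,0,0,0,0,0,0,0,0,0,0,1,0,0,0,0,0,0,0,0,0,0,1,0]
Step 3: insert l at [6, 8] -> counters=[0,1,1,0,0,0,1,0,1,0,0,0,0,1,0,0,0,0,0,0,0,0,0,0,1,0]
Step 4: insert rv at [2, 3] -> counters=[0,1,2,1,0,0,1,0,1,0,0,0,0,1,0,0,0,0,0,0,0,0,0,0,1,0]
Step 5: insert i at [0, 5] -> counters=[1,1,2,1,0,1,1,0,1,0,0,0,0,1,0,0,0,0,0,0,0,0,0,0,1,0]
Step 6: insert l at [6, 8] -> counters=[1,1,2,1,0,1,2,0,2,0,0,0,0,1,0,0,0,0,0,0,0,0,0,0,1,0]
Step 7: insert i at [0, 5] -> counters=[2,1,2,1,0,2,2,0,2,0,0,0,0,1,0,0,0,0,0,0,0,0,0,0,1,0]
Query eet: check counters[1]=1 counters[17]=0 -> no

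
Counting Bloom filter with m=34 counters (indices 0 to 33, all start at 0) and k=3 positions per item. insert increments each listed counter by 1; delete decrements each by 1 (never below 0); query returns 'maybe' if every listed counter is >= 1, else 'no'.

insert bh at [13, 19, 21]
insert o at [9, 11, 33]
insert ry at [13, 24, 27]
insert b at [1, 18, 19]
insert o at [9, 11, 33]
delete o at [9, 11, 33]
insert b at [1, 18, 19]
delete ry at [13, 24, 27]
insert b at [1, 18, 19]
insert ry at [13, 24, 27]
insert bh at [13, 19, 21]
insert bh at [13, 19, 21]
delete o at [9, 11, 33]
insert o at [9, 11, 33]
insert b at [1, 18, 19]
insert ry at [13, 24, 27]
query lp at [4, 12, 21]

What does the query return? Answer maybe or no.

Step 1: insert bh at [13, 19, 21] -> counters=[0,0,0,0,0,0,0,0,0,0,0,0,0,1,0,0,0,0,0,1,0,1,0,0,0,0,0,0,0,0,0,0,0,0]
Step 2: insert o at [9, 11, 33] -> counters=[0,0,0,0,0,0,0,0,0,1,0,1,0,1,0,0,0,0,0,1,0,1,0,0,0,0,0,0,0,0,0,0,0,1]
Step 3: insert ry at [13, 24, 27] -> counters=[0,0,0,0,0,0,0,0,0,1,0,1,0,2,0,0,0,0,0,1,0,1,0,0,1,0,0,1,0,0,0,0,0,1]
Step 4: insert b at [1, 18, 19] -> counters=[0,1,0,0,0,0,0,0,0,1,0,1,0,2,0,0,0,0,1,2,0,1,0,0,1,0,0,1,0,0,0,0,0,1]
Step 5: insert o at [9, 11, 33] -> counters=[0,1,0,0,0,0,0,0,0,2,0,2,0,2,0,0,0,0,1,2,0,1,0,0,1,0,0,1,0,0,0,0,0,2]
Step 6: delete o at [9, 11, 33] -> counters=[0,1,0,0,0,0,0,0,0,1,0,1,0,2,0,0,0,0,1,2,0,1,0,0,1,0,0,1,0,0,0,0,0,1]
Step 7: insert b at [1, 18, 19] -> counters=[0,2,0,0,0,0,0,0,0,1,0,1,0,2,0,0,0,0,2,3,0,1,0,0,1,0,0,1,0,0,0,0,0,1]
Step 8: delete ry at [13, 24, 27] -> counters=[0,2,0,0,0,0,0,0,0,1,0,1,0,1,0,0,0,0,2,3,0,1,0,0,0,0,0,0,0,0,0,0,0,1]
Step 9: insert b at [1, 18, 19] -> counters=[0,3,0,0,0,0,0,0,0,1,0,1,0,1,0,0,0,0,3,4,0,1,0,0,0,0,0,0,0,0,0,0,0,1]
Step 10: insert ry at [13, 24, 27] -> counters=[0,3,0,0,0,0,0,0,0,1,0,1,0,2,0,0,0,0,3,4,0,1,0,0,1,0,0,1,0,0,0,0,0,1]
Step 11: insert bh at [13, 19, 21] -> counters=[0,3,0,0,0,0,0,0,0,1,0,1,0,3,0,0,0,0,3,5,0,2,0,0,1,0,0,1,0,0,0,0,0,1]
Step 12: insert bh at [13, 19, 21] -> counters=[0,3,0,0,0,0,0,0,0,1,0,1,0,4,0,0,0,0,3,6,0,3,0,0,1,0,0,1,0,0,0,0,0,1]
Step 13: delete o at [9, 11, 33] -> counters=[0,3,0,0,0,0,0,0,0,0,0,0,0,4,0,0,0,0,3,6,0,3,0,0,1,0,0,1,0,0,0,0,0,0]
Step 14: insert o at [9, 11, 33] -> counters=[0,3,0,0,0,0,0,0,0,1,0,1,0,4,0,0,0,0,3,6,0,3,0,0,1,0,0,1,0,0,0,0,0,1]
Step 15: insert b at [1, 18, 19] -> counters=[0,4,0,0,0,0,0,0,0,1,0,1,0,4,0,0,0,0,4,7,0,3,0,0,1,0,0,1,0,0,0,0,0,1]
Step 16: insert ry at [13, 24, 27] -> counters=[0,4,0,0,0,0,0,0,0,1,0,1,0,5,0,0,0,0,4,7,0,3,0,0,2,0,0,2,0,0,0,0,0,1]
Query lp: check counters[4]=0 counters[12]=0 counters[21]=3 -> no

Answer: no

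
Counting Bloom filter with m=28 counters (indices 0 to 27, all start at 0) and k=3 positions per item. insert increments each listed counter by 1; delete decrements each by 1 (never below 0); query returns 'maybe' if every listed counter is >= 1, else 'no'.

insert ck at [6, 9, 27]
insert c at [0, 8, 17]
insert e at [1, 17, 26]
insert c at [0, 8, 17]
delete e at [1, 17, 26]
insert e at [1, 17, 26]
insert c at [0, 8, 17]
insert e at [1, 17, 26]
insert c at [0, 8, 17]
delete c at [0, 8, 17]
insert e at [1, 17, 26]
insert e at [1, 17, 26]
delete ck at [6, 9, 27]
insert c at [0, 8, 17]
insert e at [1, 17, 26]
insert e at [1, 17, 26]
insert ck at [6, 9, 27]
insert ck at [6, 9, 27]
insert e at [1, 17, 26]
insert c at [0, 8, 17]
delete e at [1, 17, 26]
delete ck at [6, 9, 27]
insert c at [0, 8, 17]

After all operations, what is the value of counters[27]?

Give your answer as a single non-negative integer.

Step 1: insert ck at [6, 9, 27] -> counters=[0,0,0,0,0,0,1,0,0,1,0,0,0,0,0,0,0,0,0,0,0,0,0,0,0,0,0,1]
Step 2: insert c at [0, 8, 17] -> counters=[1,0,0,0,0,0,1,0,1,1,0,0,0,0,0,0,0,1,0,0,0,0,0,0,0,0,0,1]
Step 3: insert e at [1, 17, 26] -> counters=[1,1,0,0,0,0,1,0,1,1,0,0,0,0,0,0,0,2,0,0,0,0,0,0,0,0,1,1]
Step 4: insert c at [0, 8, 17] -> counters=[2,1,0,0,0,0,1,0,2,1,0,0,0,0,0,0,0,3,0,0,0,0,0,0,0,0,1,1]
Step 5: delete e at [1, 17, 26] -> counters=[2,0,0,0,0,0,1,0,2,1,0,0,0,0,0,0,0,2,0,0,0,0,0,0,0,0,0,1]
Step 6: insert e at [1, 17, 26] -> counters=[2,1,0,0,0,0,1,0,2,1,0,0,0,0,0,0,0,3,0,0,0,0,0,0,0,0,1,1]
Step 7: insert c at [0, 8, 17] -> counters=[3,1,0,0,0,0,1,0,3,1,0,0,0,0,0,0,0,4,0,0,0,0,0,0,0,0,1,1]
Step 8: insert e at [1, 17, 26] -> counters=[3,2,0,0,0,0,1,0,3,1,0,0,0,0,0,0,0,5,0,0,0,0,0,0,0,0,2,1]
Step 9: insert c at [0, 8, 17] -> counters=[4,2,0,0,0,0,1,0,4,1,0,0,0,0,0,0,0,6,0,0,0,0,0,0,0,0,2,1]
Step 10: delete c at [0, 8, 17] -> counters=[3,2,0,0,0,0,1,0,3,1,0,0,0,0,0,0,0,5,0,0,0,0,0,0,0,0,2,1]
Step 11: insert e at [1, 17, 26] -> counters=[3,3,0,0,0,0,1,0,3,1,0,0,0,0,0,0,0,6,0,0,0,0,0,0,0,0,3,1]
Step 12: insert e at [1, 17, 26] -> counters=[3,4,0,0,0,0,1,0,3,1,0,0,0,0,0,0,0,7,0,0,0,0,0,0,0,0,4,1]
Step 13: delete ck at [6, 9, 27] -> counters=[3,4,0,0,0,0,0,0,3,0,0,0,0,0,0,0,0,7,0,0,0,0,0,0,0,0,4,0]
Step 14: insert c at [0, 8, 17] -> counters=[4,4,0,0,0,0,0,0,4,0,0,0,0,0,0,0,0,8,0,0,0,0,0,0,0,0,4,0]
Step 15: insert e at [1, 17, 26] -> counters=[4,5,0,0,0,0,0,0,4,0,0,0,0,0,0,0,0,9,0,0,0,0,0,0,0,0,5,0]
Step 16: insert e at [1, 17, 26] -> counters=[4,6,0,0,0,0,0,0,4,0,0,0,0,0,0,0,0,10,0,0,0,0,0,0,0,0,6,0]
Step 17: insert ck at [6, 9, 27] -> counters=[4,6,0,0,0,0,1,0,4,1,0,0,0,0,0,0,0,10,0,0,0,0,0,0,0,0,6,1]
Step 18: insert ck at [6, 9, 27] -> counters=[4,6,0,0,0,0,2,0,4,2,0,0,0,0,0,0,0,10,0,0,0,0,0,0,0,0,6,2]
Step 19: insert e at [1, 17, 26] -> counters=[4,7,0,0,0,0,2,0,4,2,0,0,0,0,0,0,0,11,0,0,0,0,0,0,0,0,7,2]
Step 20: insert c at [0, 8, 17] -> counters=[5,7,0,0,0,0,2,0,5,2,0,0,0,0,0,0,0,12,0,0,0,0,0,0,0,0,7,2]
Step 21: delete e at [1, 17, 26] -> counters=[5,6,0,0,0,0,2,0,5,2,0,0,0,0,0,0,0,11,0,0,0,0,0,0,0,0,6,2]
Step 22: delete ck at [6, 9, 27] -> counters=[5,6,0,0,0,0,1,0,5,1,0,0,0,0,0,0,0,11,0,0,0,0,0,0,0,0,6,1]
Step 23: insert c at [0, 8, 17] -> counters=[6,6,0,0,0,0,1,0,6,1,0,0,0,0,0,0,0,12,0,0,0,0,0,0,0,0,6,1]
Final counters=[6,6,0,0,0,0,1,0,6,1,0,0,0,0,0,0,0,12,0,0,0,0,0,0,0,0,6,1] -> counters[27]=1

Answer: 1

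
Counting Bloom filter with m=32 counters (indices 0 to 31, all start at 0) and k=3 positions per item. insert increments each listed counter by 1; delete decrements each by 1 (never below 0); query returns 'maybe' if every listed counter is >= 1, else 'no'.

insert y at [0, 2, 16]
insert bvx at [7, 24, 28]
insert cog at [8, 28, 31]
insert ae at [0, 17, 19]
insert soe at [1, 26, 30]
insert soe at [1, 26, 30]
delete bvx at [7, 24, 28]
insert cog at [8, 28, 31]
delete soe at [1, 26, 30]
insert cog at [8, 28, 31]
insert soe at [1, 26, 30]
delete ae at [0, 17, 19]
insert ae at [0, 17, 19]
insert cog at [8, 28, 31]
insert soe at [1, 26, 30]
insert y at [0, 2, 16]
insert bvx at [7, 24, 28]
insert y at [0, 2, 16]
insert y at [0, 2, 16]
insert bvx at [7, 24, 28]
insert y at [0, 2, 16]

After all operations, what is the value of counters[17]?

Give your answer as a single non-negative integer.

Answer: 1

Derivation:
Step 1: insert y at [0, 2, 16] -> counters=[1,0,1,0,0,0,0,0,0,0,0,0,0,0,0,0,1,0,0,0,0,0,0,0,0,0,0,0,0,0,0,0]
Step 2: insert bvx at [7, 24, 28] -> counters=[1,0,1,0,0,0,0,1,0,0,0,0,0,0,0,0,1,0,0,0,0,0,0,0,1,0,0,0,1,0,0,0]
Step 3: insert cog at [8, 28, 31] -> counters=[1,0,1,0,0,0,0,1,1,0,0,0,0,0,0,0,1,0,0,0,0,0,0,0,1,0,0,0,2,0,0,1]
Step 4: insert ae at [0, 17, 19] -> counters=[2,0,1,0,0,0,0,1,1,0,0,0,0,0,0,0,1,1,0,1,0,0,0,0,1,0,0,0,2,0,0,1]
Step 5: insert soe at [1, 26, 30] -> counters=[2,1,1,0,0,0,0,1,1,0,0,0,0,0,0,0,1,1,0,1,0,0,0,0,1,0,1,0,2,0,1,1]
Step 6: insert soe at [1, 26, 30] -> counters=[2,2,1,0,0,0,0,1,1,0,0,0,0,0,0,0,1,1,0,1,0,0,0,0,1,0,2,0,2,0,2,1]
Step 7: delete bvx at [7, 24, 28] -> counters=[2,2,1,0,0,0,0,0,1,0,0,0,0,0,0,0,1,1,0,1,0,0,0,0,0,0,2,0,1,0,2,1]
Step 8: insert cog at [8, 28, 31] -> counters=[2,2,1,0,0,0,0,0,2,0,0,0,0,0,0,0,1,1,0,1,0,0,0,0,0,0,2,0,2,0,2,2]
Step 9: delete soe at [1, 26, 30] -> counters=[2,1,1,0,0,0,0,0,2,0,0,0,0,0,0,0,1,1,0,1,0,0,0,0,0,0,1,0,2,0,1,2]
Step 10: insert cog at [8, 28, 31] -> counters=[2,1,1,0,0,0,0,0,3,0,0,0,0,0,0,0,1,1,0,1,0,0,0,0,0,0,1,0,3,0,1,3]
Step 11: insert soe at [1, 26, 30] -> counters=[2,2,1,0,0,0,0,0,3,0,0,0,0,0,0,0,1,1,0,1,0,0,0,0,0,0,2,0,3,0,2,3]
Step 12: delete ae at [0, 17, 19] -> counters=[1,2,1,0,0,0,0,0,3,0,0,0,0,0,0,0,1,0,0,0,0,0,0,0,0,0,2,0,3,0,2,3]
Step 13: insert ae at [0, 17, 19] -> counters=[2,2,1,0,0,0,0,0,3,0,0,0,0,0,0,0,1,1,0,1,0,0,0,0,0,0,2,0,3,0,2,3]
Step 14: insert cog at [8, 28, 31] -> counters=[2,2,1,0,0,0,0,0,4,0,0,0,0,0,0,0,1,1,0,1,0,0,0,0,0,0,2,0,4,0,2,4]
Step 15: insert soe at [1, 26, 30] -> counters=[2,3,1,0,0,0,0,0,4,0,0,0,0,0,0,0,1,1,0,1,0,0,0,0,0,0,3,0,4,0,3,4]
Step 16: insert y at [0, 2, 16] -> counters=[3,3,2,0,0,0,0,0,4,0,0,0,0,0,0,0,2,1,0,1,0,0,0,0,0,0,3,0,4,0,3,4]
Step 17: insert bvx at [7, 24, 28] -> counters=[3,3,2,0,0,0,0,1,4,0,0,0,0,0,0,0,2,1,0,1,0,0,0,0,1,0,3,0,5,0,3,4]
Step 18: insert y at [0, 2, 16] -> counters=[4,3,3,0,0,0,0,1,4,0,0,0,0,0,0,0,3,1,0,1,0,0,0,0,1,0,3,0,5,0,3,4]
Step 19: insert y at [0, 2, 16] -> counters=[5,3,4,0,0,0,0,1,4,0,0,0,0,0,0,0,4,1,0,1,0,0,0,0,1,0,3,0,5,0,3,4]
Step 20: insert bvx at [7, 24, 28] -> counters=[5,3,4,0,0,0,0,2,4,0,0,0,0,0,0,0,4,1,0,1,0,0,0,0,2,0,3,0,6,0,3,4]
Step 21: insert y at [0, 2, 16] -> counters=[6,3,5,0,0,0,0,2,4,0,0,0,0,0,0,0,5,1,0,1,0,0,0,0,2,0,3,0,6,0,3,4]
Final counters=[6,3,5,0,0,0,0,2,4,0,0,0,0,0,0,0,5,1,0,1,0,0,0,0,2,0,3,0,6,0,3,4] -> counters[17]=1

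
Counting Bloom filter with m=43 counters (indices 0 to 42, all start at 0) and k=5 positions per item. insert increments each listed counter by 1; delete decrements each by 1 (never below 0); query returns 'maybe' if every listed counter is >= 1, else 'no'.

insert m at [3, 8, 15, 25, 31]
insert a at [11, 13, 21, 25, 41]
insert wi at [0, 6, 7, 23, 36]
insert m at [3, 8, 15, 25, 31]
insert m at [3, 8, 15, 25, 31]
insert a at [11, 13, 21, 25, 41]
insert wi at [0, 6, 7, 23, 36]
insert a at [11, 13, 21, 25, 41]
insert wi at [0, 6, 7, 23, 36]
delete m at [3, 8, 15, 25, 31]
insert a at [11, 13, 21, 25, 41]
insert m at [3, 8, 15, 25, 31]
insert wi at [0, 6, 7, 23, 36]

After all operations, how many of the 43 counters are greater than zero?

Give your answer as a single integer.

Step 1: insert m at [3, 8, 15, 25, 31] -> counters=[0,0,0,1,0,0,0,0,1,0,0,0,0,0,0,1,0,0,0,0,0,0,0,0,0,1,0,0,0,0,0,1,0,0,0,0,0,0,0,0,0,0,0]
Step 2: insert a at [11, 13, 21, 25, 41] -> counters=[0,0,0,1,0,0,0,0,1,0,0,1,0,1,0,1,0,0,0,0,0,1,0,0,0,2,0,0,0,0,0,1,0,0,0,0,0,0,0,0,0,1,0]
Step 3: insert wi at [0, 6, 7, 23, 36] -> counters=[1,0,0,1,0,0,1,1,1,0,0,1,0,1,0,1,0,0,0,0,0,1,0,1,0,2,0,0,0,0,0,1,0,0,0,0,1,0,0,0,0,1,0]
Step 4: insert m at [3, 8, 15, 25, 31] -> counters=[1,0,0,2,0,0,1,1,2,0,0,1,0,1,0,2,0,0,0,0,0,1,0,1,0,3,0,0,0,0,0,2,0,0,0,0,1,0,0,0,0,1,0]
Step 5: insert m at [3, 8, 15, 25, 31] -> counters=[1,0,0,3,0,0,1,1,3,0,0,1,0,1,0,3,0,0,0,0,0,1,0,1,0,4,0,0,0,0,0,3,0,0,0,0,1,0,0,0,0,1,0]
Step 6: insert a at [11, 13, 21, 25, 41] -> counters=[1,0,0,3,0,0,1,1,3,0,0,2,0,2,0,3,0,0,0,0,0,2,0,1,0,5,0,0,0,0,0,3,0,0,0,0,1,0,0,0,0,2,0]
Step 7: insert wi at [0, 6, 7, 23, 36] -> counters=[2,0,0,3,0,0,2,2,3,0,0,2,0,2,0,3,0,0,0,0,0,2,0,2,0,5,0,0,0,0,0,3,0,0,0,0,2,0,0,0,0,2,0]
Step 8: insert a at [11, 13, 21, 25, 41] -> counters=[2,0,0,3,0,0,2,2,3,0,0,3,0,3,0,3,0,0,0,0,0,3,0,2,0,6,0,0,0,0,0,3,0,0,0,0,2,0,0,0,0,3,0]
Step 9: insert wi at [0, 6, 7, 23, 36] -> counters=[3,0,0,3,0,0,3,3,3,0,0,3,0,3,0,3,0,0,0,0,0,3,0,3,0,6,0,0,0,0,0,3,0,0,0,0,3,0,0,0,0,3,0]
Step 10: delete m at [3, 8, 15, 25, 31] -> counters=[3,0,0,2,0,0,3,3,2,0,0,3,0,3,0,2,0,0,0,0,0,3,0,3,0,5,0,0,0,0,0,2,0,0,0,0,3,0,0,0,0,3,0]
Step 11: insert a at [11, 13, 21, 25, 41] -> counters=[3,0,0,2,0,0,3,3,2,0,0,4,0,4,0,2,0,0,0,0,0,4,0,3,0,6,0,0,0,0,0,2,0,0,0,0,3,0,0,0,0,4,0]
Step 12: insert m at [3, 8, 15, 25, 31] -> counters=[3,0,0,3,0,0,3,3,3,0,0,4,0,4,0,3,0,0,0,0,0,4,0,3,0,7,0,0,0,0,0,3,0,0,0,0,3,0,0,0,0,4,0]
Step 13: insert wi at [0, 6, 7, 23, 36] -> counters=[4,0,0,3,0,0,4,4,3,0,0,4,0,4,0,3,0,0,0,0,0,4,0,4,0,7,0,0,0,0,0,3,0,0,0,0,4,0,0,0,0,4,0]
Final counters=[4,0,0,3,0,0,4,4,3,0,0,4,0,4,0,3,0,0,0,0,0,4,0,4,0,7,0,0,0,0,0,3,0,0,0,0,4,0,0,0,0,4,0] -> 14 nonzero

Answer: 14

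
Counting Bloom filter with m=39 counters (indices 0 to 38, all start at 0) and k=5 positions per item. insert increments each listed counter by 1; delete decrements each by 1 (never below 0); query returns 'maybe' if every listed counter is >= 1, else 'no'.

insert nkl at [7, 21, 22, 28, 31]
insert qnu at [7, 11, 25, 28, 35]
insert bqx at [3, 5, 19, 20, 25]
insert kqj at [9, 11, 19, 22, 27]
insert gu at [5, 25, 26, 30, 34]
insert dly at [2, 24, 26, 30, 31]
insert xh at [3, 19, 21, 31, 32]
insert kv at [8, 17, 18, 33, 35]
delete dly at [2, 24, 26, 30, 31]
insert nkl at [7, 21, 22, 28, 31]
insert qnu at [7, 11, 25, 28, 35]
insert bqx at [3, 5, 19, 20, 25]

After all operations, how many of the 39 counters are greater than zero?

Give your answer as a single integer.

Answer: 22

Derivation:
Step 1: insert nkl at [7, 21, 22, 28, 31] -> counters=[0,0,0,0,0,0,0,1,0,0,0,0,0,0,0,0,0,0,0,0,0,1,1,0,0,0,0,0,1,0,0,1,0,0,0,0,0,0,0]
Step 2: insert qnu at [7, 11, 25, 28, 35] -> counters=[0,0,0,0,0,0,0,2,0,0,0,1,0,0,0,0,0,0,0,0,0,1,1,0,0,1,0,0,2,0,0,1,0,0,0,1,0,0,0]
Step 3: insert bqx at [3, 5, 19, 20, 25] -> counters=[0,0,0,1,0,1,0,2,0,0,0,1,0,0,0,0,0,0,0,1,1,1,1,0,0,2,0,0,2,0,0,1,0,0,0,1,0,0,0]
Step 4: insert kqj at [9, 11, 19, 22, 27] -> counters=[0,0,0,1,0,1,0,2,0,1,0,2,0,0,0,0,0,0,0,2,1,1,2,0,0,2,0,1,2,0,0,1,0,0,0,1,0,0,0]
Step 5: insert gu at [5, 25, 26, 30, 34] -> counters=[0,0,0,1,0,2,0,2,0,1,0,2,0,0,0,0,0,0,0,2,1,1,2,0,0,3,1,1,2,0,1,1,0,0,1,1,0,0,0]
Step 6: insert dly at [2, 24, 26, 30, 31] -> counters=[0,0,1,1,0,2,0,2,0,1,0,2,0,0,0,0,0,0,0,2,1,1,2,0,1,3,2,1,2,0,2,2,0,0,1,1,0,0,0]
Step 7: insert xh at [3, 19, 21, 31, 32] -> counters=[0,0,1,2,0,2,0,2,0,1,0,2,0,0,0,0,0,0,0,3,1,2,2,0,1,3,2,1,2,0,2,3,1,0,1,1,0,0,0]
Step 8: insert kv at [8, 17, 18, 33, 35] -> counters=[0,0,1,2,0,2,0,2,1,1,0,2,0,0,0,0,0,1,1,3,1,2,2,0,1,3,2,1,2,0,2,3,1,1,1,2,0,0,0]
Step 9: delete dly at [2, 24, 26, 30, 31] -> counters=[0,0,0,2,0,2,0,2,1,1,0,2,0,0,0,0,0,1,1,3,1,2,2,0,0,3,1,1,2,0,1,2,1,1,1,2,0,0,0]
Step 10: insert nkl at [7, 21, 22, 28, 31] -> counters=[0,0,0,2,0,2,0,3,1,1,0,2,0,0,0,0,0,1,1,3,1,3,3,0,0,3,1,1,3,0,1,3,1,1,1,2,0,0,0]
Step 11: insert qnu at [7, 11, 25, 28, 35] -> counters=[0,0,0,2,0,2,0,4,1,1,0,3,0,0,0,0,0,1,1,3,1,3,3,0,0,4,1,1,4,0,1,3,1,1,1,3,0,0,0]
Step 12: insert bqx at [3, 5, 19, 20, 25] -> counters=[0,0,0,3,0,3,0,4,1,1,0,3,0,0,0,0,0,1,1,4,2,3,3,0,0,5,1,1,4,0,1,3,1,1,1,3,0,0,0]
Final counters=[0,0,0,3,0,3,0,4,1,1,0,3,0,0,0,0,0,1,1,4,2,3,3,0,0,5,1,1,4,0,1,3,1,1,1,3,0,0,0] -> 22 nonzero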